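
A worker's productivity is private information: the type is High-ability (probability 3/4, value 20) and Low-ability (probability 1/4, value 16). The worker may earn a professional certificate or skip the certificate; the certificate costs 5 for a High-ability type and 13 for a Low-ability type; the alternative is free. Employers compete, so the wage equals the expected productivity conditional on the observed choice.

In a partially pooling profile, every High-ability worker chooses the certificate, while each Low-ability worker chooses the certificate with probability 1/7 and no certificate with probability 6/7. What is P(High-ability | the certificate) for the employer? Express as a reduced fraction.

21/22

P(the certificate) = (3/4)·1 + (1/4)·(1/7) = 11/14.
By Bayes' rule, P(High-ability | the certificate) = (3/4) / (11/14) = 21/22.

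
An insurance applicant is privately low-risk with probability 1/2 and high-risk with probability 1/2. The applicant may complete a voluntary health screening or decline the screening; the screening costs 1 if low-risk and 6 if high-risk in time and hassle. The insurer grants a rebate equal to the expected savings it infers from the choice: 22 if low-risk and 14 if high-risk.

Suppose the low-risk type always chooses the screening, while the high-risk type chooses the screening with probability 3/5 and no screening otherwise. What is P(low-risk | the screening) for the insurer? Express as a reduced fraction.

P(the screening) = (1/2)·1 + (1/2)·(3/5) = 4/5.
By Bayes' rule, P(low-risk | the screening) = (1/2) / (4/5) = 5/8.

5/8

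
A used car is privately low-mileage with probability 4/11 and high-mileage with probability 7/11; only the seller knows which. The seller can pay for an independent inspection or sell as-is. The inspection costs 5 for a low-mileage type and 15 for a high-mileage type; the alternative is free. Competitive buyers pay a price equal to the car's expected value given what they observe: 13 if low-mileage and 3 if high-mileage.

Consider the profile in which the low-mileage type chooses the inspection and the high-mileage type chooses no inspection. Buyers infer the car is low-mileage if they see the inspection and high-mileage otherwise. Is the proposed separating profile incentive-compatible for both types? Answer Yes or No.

Under these beliefs, the inspection earns price 13 and no inspection earns price 3.
low-mileage: the inspection nets 13 − 5 = 8; no inspection nets 3. low-mileage prefers the inspection.
high-mileage: the inspection nets 13 − 15 = -2; no inspection nets 3. high-mileage prefers no inspection.
Neither type deviates, so the separating profile is an equilibrium.

Yes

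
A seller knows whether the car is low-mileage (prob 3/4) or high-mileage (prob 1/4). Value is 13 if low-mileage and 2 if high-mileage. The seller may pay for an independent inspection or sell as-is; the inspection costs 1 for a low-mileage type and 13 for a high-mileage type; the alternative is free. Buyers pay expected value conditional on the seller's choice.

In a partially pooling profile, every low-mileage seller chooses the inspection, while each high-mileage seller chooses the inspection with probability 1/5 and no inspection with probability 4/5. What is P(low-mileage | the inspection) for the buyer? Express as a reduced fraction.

15/16

P(the inspection) = (3/4)·1 + (1/4)·(1/5) = 4/5.
By Bayes' rule, P(low-mileage | the inspection) = (3/4) / (4/5) = 15/16.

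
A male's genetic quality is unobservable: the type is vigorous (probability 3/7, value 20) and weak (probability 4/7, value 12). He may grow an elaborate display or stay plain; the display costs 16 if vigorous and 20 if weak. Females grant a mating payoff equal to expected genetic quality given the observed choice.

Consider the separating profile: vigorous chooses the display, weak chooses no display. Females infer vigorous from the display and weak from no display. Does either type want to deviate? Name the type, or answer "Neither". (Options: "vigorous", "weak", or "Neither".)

vigorous

The display pays 20; no display pays 12.
vigorous: assigned the display, nets 20 − 16 = 4; deviating to no display nets 12.
weak: assigned no display, nets 12; deviating to the display nets 20 − 20 = 0.
The vigorous type gains 8 by deviating.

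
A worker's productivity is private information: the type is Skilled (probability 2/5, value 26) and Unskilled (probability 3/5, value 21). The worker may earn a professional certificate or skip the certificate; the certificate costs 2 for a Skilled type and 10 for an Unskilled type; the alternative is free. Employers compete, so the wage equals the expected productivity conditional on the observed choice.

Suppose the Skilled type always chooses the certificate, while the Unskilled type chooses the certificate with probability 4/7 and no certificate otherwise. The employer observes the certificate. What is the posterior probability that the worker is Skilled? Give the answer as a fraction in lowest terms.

7/13

P(the certificate) = (2/5)·1 + (3/5)·(4/7) = 26/35.
By Bayes' rule, P(Skilled | the certificate) = (2/5) / (26/35) = 7/13.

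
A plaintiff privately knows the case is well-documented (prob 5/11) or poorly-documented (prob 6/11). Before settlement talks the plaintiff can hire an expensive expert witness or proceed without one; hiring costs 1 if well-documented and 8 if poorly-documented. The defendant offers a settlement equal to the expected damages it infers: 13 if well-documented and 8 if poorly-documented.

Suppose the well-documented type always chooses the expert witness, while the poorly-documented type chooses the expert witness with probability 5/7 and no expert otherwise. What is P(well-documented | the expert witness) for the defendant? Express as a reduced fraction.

7/13

P(the expert witness) = (5/11)·1 + (6/11)·(5/7) = 65/77.
By Bayes' rule, P(well-documented | the expert witness) = (5/11) / (65/77) = 7/13.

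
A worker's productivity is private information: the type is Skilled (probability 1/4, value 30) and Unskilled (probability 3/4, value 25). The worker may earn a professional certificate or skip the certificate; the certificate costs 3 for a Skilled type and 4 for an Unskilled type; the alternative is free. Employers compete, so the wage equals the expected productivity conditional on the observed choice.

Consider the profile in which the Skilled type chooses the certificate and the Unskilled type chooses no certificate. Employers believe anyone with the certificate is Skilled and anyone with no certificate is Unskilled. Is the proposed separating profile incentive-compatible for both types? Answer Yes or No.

Under these beliefs, the certificate earns wage 30 and no certificate earns wage 25.
Skilled: the certificate nets 30 − 3 = 27; no certificate nets 25. Skilled prefers the certificate.
Unskilled: the certificate nets 30 − 4 = 26; no certificate nets 25. Unskilled would deviate to the certificate.
Unskilled has a profitable deviation, so the profile is not an equilibrium.

No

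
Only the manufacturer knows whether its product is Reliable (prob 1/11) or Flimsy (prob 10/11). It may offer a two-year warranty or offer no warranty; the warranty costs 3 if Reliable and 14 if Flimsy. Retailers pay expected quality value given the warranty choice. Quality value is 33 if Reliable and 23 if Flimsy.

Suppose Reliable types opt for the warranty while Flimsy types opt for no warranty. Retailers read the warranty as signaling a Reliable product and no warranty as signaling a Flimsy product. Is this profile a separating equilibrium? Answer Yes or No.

Under these beliefs, the warranty earns price 33 and no warranty earns price 23.
Reliable: the warranty nets 33 − 3 = 30; no warranty nets 23. Reliable prefers the warranty.
Flimsy: the warranty nets 33 − 14 = 19; no warranty nets 23. Flimsy prefers no warranty.
Neither type deviates, so the separating profile is an equilibrium.

Yes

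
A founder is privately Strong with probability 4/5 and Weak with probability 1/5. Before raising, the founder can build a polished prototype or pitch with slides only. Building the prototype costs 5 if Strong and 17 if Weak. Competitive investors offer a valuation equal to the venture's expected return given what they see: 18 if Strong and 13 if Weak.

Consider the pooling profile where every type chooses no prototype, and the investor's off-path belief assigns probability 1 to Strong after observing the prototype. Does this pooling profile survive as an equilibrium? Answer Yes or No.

On path, the investor holds the prior and pays 4/5·18 + 1/5·13 = 17. Off path (the prototype), believing Strong, it pays 18.
Strong: no prototype nets 17; the prototype nets 18 − 5 = 13. Strong stays.
Weak: no prototype nets 17; the prototype nets 18 − 17 = 1. Weak stays.
No type deviates, so pooling is sustained.

Yes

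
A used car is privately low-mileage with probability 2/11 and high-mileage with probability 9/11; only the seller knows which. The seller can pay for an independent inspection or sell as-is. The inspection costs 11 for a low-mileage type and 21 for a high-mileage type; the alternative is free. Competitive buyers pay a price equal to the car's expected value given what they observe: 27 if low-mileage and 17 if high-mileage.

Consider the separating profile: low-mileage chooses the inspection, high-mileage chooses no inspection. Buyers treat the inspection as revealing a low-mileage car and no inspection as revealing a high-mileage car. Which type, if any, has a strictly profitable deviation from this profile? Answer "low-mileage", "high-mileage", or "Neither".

low-mileage

The inspection pays 27; no inspection pays 17.
low-mileage: assigned the inspection, nets 27 − 11 = 16; deviating to no inspection nets 17.
high-mileage: assigned no inspection, nets 17; deviating to the inspection nets 27 − 21 = 6.
The low-mileage type gains 1 by deviating.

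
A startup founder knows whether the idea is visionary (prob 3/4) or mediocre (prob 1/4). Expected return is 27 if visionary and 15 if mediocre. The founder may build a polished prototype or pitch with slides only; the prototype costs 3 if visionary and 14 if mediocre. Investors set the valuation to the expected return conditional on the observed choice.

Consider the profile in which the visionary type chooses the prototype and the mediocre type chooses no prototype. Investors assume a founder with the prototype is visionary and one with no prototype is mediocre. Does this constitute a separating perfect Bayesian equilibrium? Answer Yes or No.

Yes

Under these beliefs, the prototype earns valuation 27 and no prototype earns valuation 15.
visionary: the prototype nets 27 − 3 = 24; no prototype nets 15. visionary prefers the prototype.
mediocre: the prototype nets 27 − 14 = 13; no prototype nets 15. mediocre prefers no prototype.
Neither type deviates, so the separating profile is an equilibrium.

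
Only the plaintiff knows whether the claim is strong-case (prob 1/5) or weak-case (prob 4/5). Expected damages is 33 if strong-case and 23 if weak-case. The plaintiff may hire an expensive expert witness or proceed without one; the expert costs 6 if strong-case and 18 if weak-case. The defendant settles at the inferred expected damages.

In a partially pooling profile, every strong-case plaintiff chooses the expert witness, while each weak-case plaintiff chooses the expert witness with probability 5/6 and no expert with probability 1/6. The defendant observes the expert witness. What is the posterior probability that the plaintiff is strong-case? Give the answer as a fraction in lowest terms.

3/13

P(the expert witness) = (1/5)·1 + (4/5)·(5/6) = 13/15.
By Bayes' rule, P(strong-case | the expert witness) = (1/5) / (13/15) = 3/13.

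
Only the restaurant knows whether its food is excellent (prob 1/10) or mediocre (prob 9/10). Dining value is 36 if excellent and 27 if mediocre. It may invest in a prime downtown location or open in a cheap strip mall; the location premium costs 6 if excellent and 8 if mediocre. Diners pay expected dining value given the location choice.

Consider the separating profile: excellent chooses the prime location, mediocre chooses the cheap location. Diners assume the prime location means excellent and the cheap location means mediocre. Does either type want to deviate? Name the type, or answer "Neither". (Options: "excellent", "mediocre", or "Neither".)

The prime location pays 36; the cheap location pays 27.
excellent: assigned the prime location, nets 36 − 6 = 30; deviating to the cheap location nets 27.
mediocre: assigned the cheap location, nets 27; deviating to the prime location nets 36 − 8 = 28.
The mediocre type gains 1 by deviating.

mediocre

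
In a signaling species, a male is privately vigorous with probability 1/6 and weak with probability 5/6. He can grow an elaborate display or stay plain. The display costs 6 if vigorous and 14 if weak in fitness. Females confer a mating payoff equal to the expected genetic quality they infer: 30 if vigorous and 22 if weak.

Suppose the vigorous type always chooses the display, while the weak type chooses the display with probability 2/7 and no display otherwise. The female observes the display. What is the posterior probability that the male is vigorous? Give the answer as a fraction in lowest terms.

P(the display) = (1/6)·1 + (5/6)·(2/7) = 17/42.
By Bayes' rule, P(vigorous | the display) = (1/6) / (17/42) = 7/17.

7/17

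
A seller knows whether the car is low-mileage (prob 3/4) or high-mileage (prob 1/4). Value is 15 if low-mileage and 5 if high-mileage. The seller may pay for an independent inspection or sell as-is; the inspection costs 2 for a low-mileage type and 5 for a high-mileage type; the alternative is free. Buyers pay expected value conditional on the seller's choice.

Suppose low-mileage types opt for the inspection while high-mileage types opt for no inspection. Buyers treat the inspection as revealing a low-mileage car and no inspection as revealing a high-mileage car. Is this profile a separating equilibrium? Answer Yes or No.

Under these beliefs, the inspection earns price 15 and no inspection earns price 5.
low-mileage: the inspection nets 15 − 2 = 13; no inspection nets 5. low-mileage prefers the inspection.
high-mileage: the inspection nets 15 − 5 = 10; no inspection nets 5. high-mileage would deviate to the inspection.
high-mileage has a profitable deviation, so the profile is not an equilibrium.

No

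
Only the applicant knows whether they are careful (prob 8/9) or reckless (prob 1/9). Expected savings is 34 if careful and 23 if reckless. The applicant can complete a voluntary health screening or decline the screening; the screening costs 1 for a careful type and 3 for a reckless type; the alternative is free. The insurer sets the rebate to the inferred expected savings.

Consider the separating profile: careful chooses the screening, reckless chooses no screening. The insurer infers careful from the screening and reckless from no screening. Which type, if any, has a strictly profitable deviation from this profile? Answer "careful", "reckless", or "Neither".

The screening pays 34; no screening pays 23.
careful: assigned the screening, nets 34 − 1 = 33; deviating to no screening nets 23.
reckless: assigned no screening, nets 23; deviating to the screening nets 34 − 3 = 31.
The reckless type gains 8 by deviating.

reckless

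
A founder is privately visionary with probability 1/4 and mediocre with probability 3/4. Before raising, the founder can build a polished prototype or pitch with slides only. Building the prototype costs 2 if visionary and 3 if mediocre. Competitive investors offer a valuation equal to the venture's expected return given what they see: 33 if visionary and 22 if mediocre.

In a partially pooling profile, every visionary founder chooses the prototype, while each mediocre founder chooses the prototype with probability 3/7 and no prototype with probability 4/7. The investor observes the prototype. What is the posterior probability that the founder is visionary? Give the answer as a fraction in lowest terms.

7/16

P(the prototype) = (1/4)·1 + (3/4)·(3/7) = 4/7.
By Bayes' rule, P(visionary | the prototype) = (1/4) / (4/7) = 7/16.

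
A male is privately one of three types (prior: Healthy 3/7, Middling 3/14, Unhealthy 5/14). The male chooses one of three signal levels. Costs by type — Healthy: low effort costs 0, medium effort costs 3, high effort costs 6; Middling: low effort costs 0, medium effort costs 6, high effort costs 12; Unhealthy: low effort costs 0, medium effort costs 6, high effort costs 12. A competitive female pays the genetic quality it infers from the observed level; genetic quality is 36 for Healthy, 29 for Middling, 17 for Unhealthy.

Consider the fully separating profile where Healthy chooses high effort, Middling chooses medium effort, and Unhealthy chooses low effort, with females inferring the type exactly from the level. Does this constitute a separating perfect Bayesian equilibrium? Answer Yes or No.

Separating mating payoffs: high effort → 36, medium effort → 29, low effort → 17.
Healthy (assigned high effort): low effort: 17 − 0 = 17; medium effort: 29 − 3 = 26; high effort: 36 − 6 = 30. Healthy stays.
Middling (assigned medium effort): low effort: 17 − 0 = 17; medium effort: 29 − 6 = 23; high effort: 36 − 12 = 24. Middling prefers high effort.
Unhealthy (assigned low effort): low effort: 17 − 0 = 17; medium effort: 29 − 6 = 23; high effort: 36 − 12 = 24. Unhealthy prefers high effort.
At least one type deviates; the separating profile fails.

No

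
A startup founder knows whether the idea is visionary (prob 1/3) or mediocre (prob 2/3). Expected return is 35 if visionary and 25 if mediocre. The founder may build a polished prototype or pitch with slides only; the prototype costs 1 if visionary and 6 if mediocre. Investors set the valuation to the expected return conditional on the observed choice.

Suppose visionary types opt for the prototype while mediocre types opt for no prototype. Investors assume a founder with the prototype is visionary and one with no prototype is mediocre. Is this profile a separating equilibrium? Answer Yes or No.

No

Under these beliefs, the prototype earns valuation 35 and no prototype earns valuation 25.
visionary: the prototype nets 35 − 1 = 34; no prototype nets 25. visionary prefers the prototype.
mediocre: the prototype nets 35 − 6 = 29; no prototype nets 25. mediocre would deviate to the prototype.
mediocre has a profitable deviation, so the profile is not an equilibrium.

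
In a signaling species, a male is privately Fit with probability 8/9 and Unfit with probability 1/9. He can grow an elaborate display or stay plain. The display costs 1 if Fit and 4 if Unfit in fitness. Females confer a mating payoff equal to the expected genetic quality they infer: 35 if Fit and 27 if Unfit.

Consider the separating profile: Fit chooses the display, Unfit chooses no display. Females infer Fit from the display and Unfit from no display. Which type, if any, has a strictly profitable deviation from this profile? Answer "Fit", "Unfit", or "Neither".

The display pays 35; no display pays 27.
Fit: assigned the display, nets 35 − 1 = 34; deviating to no display nets 27.
Unfit: assigned no display, nets 27; deviating to the display nets 35 − 4 = 31.
The Unfit type gains 4 by deviating.

Unfit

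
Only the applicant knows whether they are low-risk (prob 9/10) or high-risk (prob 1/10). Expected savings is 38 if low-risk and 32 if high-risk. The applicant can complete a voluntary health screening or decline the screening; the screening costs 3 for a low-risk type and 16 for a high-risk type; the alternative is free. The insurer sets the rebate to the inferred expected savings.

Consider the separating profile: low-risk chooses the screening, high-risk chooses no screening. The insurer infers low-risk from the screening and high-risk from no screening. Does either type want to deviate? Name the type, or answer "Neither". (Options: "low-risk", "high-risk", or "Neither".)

Neither

The screening pays 38; no screening pays 32.
low-risk: assigned the screening, nets 38 − 3 = 35; deviating to no screening nets 32.
high-risk: assigned no screening, nets 32; deviating to the screening nets 38 − 16 = 22.
Both types strictly prefer their assigned action; no profitable deviation.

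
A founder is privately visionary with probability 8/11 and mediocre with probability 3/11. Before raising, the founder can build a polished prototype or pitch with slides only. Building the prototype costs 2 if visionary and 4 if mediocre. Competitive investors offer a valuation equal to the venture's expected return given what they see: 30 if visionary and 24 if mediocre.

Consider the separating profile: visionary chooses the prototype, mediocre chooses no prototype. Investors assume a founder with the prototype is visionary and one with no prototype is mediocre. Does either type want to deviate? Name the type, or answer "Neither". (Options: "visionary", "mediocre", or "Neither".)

mediocre

The prototype pays 30; no prototype pays 24.
visionary: assigned the prototype, nets 30 − 2 = 28; deviating to no prototype nets 24.
mediocre: assigned no prototype, nets 24; deviating to the prototype nets 30 − 4 = 26.
The mediocre type gains 2 by deviating.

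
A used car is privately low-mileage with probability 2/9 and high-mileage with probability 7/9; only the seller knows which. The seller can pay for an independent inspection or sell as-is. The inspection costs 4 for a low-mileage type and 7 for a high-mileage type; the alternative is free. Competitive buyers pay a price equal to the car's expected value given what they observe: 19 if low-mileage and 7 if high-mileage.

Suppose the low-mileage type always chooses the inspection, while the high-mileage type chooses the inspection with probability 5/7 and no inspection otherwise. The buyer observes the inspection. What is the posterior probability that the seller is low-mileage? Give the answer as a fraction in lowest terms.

P(the inspection) = (2/9)·1 + (7/9)·(5/7) = 7/9.
By Bayes' rule, P(low-mileage | the inspection) = (2/9) / (7/9) = 2/7.

2/7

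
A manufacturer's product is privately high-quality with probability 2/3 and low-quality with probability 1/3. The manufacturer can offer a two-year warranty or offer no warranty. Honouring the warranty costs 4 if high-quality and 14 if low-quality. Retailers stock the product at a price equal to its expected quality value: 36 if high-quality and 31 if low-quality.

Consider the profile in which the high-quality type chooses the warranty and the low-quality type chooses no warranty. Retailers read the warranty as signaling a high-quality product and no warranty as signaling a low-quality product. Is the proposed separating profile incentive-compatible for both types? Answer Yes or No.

Yes

Under these beliefs, the warranty earns price 36 and no warranty earns price 31.
high-quality: the warranty nets 36 − 4 = 32; no warranty nets 31. high-quality prefers the warranty.
low-quality: the warranty nets 36 − 14 = 22; no warranty nets 31. low-quality prefers no warranty.
Neither type deviates, so the separating profile is an equilibrium.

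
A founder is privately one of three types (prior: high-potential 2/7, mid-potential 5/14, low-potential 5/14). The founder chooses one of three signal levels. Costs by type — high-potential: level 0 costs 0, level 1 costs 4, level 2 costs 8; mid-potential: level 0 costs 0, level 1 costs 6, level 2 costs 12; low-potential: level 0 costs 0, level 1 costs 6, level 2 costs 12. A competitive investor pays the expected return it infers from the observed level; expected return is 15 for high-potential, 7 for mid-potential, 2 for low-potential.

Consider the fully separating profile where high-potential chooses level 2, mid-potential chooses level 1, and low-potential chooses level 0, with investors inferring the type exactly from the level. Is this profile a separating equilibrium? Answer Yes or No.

No

Separating valuations: level 2 → 15, level 1 → 7, level 0 → 2.
high-potential (assigned level 2): level 0: 2 − 0 = 2; level 1: 7 − 4 = 3; level 2: 15 − 8 = 7. high-potential stays.
mid-potential (assigned level 1): level 0: 2 − 0 = 2; level 1: 7 − 6 = 1; level 2: 15 − 12 = 3. mid-potential prefers level 2.
low-potential (assigned level 0): level 0: 2 − 0 = 2; level 1: 7 − 6 = 1; level 2: 15 − 12 = 3. low-potential prefers level 2.
At least one type deviates; the separating profile fails.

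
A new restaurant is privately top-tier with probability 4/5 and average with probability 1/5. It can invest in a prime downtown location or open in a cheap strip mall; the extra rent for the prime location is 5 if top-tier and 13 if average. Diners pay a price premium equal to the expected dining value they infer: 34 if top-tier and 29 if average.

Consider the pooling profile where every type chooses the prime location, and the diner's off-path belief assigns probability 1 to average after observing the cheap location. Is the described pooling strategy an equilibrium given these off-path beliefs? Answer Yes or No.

No

On path, the diner holds the prior and pays 4/5·34 + 1/5·29 = 33. Off path (the cheap location), believing average, it pays 29.
top-tier: the prime location nets 33 − 5 = 28; the cheap location nets 29. top-tier would deviate.
average: the prime location nets 33 − 13 = 20; the cheap location nets 29. average would deviate.
A type deviates, so pooling fails.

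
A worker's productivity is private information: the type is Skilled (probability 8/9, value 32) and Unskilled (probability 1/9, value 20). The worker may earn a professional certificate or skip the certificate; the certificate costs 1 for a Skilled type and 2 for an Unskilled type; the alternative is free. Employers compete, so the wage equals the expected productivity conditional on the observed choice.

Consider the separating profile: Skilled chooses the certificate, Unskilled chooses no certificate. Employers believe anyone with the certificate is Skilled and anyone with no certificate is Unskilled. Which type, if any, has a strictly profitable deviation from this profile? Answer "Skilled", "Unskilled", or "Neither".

The certificate pays 32; no certificate pays 20.
Skilled: assigned the certificate, nets 32 − 1 = 31; deviating to no certificate nets 20.
Unskilled: assigned no certificate, nets 20; deviating to the certificate nets 32 − 2 = 30.
The Unskilled type gains 10 by deviating.

Unskilled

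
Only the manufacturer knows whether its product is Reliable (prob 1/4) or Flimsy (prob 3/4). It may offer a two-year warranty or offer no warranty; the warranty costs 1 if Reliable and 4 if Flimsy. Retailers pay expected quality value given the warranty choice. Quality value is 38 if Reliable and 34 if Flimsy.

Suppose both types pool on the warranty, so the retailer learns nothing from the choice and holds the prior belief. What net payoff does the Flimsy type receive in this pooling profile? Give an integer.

31

Pooled price = 1/4·38 + 3/4·34 = 35.
Flimsy pays cost 4 for the warranty, so net payoff = 35 − 4 = 31.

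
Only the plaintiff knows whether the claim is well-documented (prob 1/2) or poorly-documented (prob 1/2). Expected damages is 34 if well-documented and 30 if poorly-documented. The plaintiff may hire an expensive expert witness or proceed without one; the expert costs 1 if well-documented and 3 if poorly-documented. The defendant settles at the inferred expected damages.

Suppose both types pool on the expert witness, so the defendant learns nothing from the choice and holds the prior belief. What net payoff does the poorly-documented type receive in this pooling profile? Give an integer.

29

Pooled settlement = 1/2·34 + 1/2·30 = 32.
poorly-documented pays cost 3 for the expert witness, so net payoff = 32 − 3 = 29.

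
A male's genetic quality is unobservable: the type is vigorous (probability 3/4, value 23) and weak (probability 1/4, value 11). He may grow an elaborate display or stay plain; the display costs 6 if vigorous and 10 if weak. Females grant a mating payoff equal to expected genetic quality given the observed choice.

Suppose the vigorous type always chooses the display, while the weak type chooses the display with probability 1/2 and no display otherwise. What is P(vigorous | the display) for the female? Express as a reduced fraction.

6/7

P(the display) = (3/4)·1 + (1/4)·(1/2) = 7/8.
By Bayes' rule, P(vigorous | the display) = (3/4) / (7/8) = 6/7.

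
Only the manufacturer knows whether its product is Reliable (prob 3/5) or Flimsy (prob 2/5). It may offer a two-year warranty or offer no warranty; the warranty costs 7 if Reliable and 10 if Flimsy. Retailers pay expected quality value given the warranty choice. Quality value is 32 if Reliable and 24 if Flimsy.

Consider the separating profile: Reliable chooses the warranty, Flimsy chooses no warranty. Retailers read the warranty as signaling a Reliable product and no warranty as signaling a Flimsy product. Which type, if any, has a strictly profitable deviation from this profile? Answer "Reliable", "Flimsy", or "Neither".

Neither

The warranty pays 32; no warranty pays 24.
Reliable: assigned the warranty, nets 32 − 7 = 25; deviating to no warranty nets 24.
Flimsy: assigned no warranty, nets 24; deviating to the warranty nets 32 − 10 = 22.
Both types strictly prefer their assigned action; no profitable deviation.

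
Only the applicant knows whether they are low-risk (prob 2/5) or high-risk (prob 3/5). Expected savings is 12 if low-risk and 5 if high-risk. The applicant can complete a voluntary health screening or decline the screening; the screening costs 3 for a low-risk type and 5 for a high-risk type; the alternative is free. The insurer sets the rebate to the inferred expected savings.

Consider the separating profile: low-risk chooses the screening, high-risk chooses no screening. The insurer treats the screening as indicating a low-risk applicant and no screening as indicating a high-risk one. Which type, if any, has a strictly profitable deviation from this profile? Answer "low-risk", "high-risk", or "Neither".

The screening pays 12; no screening pays 5.
low-risk: assigned the screening, nets 12 − 3 = 9; deviating to no screening nets 5.
high-risk: assigned no screening, nets 5; deviating to the screening nets 12 − 5 = 7.
The high-risk type gains 2 by deviating.

high-risk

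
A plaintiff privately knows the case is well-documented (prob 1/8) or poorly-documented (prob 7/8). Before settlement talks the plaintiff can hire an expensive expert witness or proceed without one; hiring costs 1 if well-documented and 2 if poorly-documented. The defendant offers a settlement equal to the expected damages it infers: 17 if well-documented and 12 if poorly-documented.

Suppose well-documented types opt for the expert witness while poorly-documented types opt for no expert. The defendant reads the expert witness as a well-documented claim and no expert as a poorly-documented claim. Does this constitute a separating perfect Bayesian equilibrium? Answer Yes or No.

Under these beliefs, the expert witness earns settlement 17 and no expert earns settlement 12.
well-documented: the expert witness nets 17 − 1 = 16; no expert nets 12. well-documented prefers the expert witness.
poorly-documented: the expert witness nets 17 − 2 = 15; no expert nets 12. poorly-documented would deviate to the expert witness.
poorly-documented has a profitable deviation, so the profile is not an equilibrium.

No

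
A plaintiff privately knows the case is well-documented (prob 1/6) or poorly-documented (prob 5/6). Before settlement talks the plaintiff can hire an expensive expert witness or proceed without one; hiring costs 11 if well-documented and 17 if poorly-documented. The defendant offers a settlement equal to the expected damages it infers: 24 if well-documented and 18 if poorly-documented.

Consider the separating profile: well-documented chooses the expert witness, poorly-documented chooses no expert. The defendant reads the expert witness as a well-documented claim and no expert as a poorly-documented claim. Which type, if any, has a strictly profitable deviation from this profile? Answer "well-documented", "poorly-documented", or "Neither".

well-documented

The expert witness pays 24; no expert pays 18.
well-documented: assigned the expert witness, nets 24 − 11 = 13; deviating to no expert nets 18.
poorly-documented: assigned no expert, nets 18; deviating to the expert witness nets 24 − 17 = 7.
The well-documented type gains 5 by deviating.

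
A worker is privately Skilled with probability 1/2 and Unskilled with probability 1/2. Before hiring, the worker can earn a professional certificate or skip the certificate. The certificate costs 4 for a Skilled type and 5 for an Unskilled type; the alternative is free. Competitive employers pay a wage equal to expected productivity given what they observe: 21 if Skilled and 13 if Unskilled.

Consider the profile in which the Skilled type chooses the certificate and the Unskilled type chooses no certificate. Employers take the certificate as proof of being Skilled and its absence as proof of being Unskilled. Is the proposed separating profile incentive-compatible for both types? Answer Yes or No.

Under these beliefs, the certificate earns wage 21 and no certificate earns wage 13.
Skilled: the certificate nets 21 − 4 = 17; no certificate nets 13. Skilled prefers the certificate.
Unskilled: the certificate nets 21 − 5 = 16; no certificate nets 13. Unskilled would deviate to the certificate.
Unskilled has a profitable deviation, so the profile is not an equilibrium.

No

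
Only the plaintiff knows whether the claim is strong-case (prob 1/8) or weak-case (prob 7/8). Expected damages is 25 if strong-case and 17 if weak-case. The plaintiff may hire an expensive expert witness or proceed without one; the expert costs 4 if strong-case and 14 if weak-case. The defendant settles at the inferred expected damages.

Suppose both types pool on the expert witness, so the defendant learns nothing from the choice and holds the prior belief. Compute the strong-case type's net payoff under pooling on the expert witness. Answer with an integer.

14

Pooled settlement = 1/8·25 + 7/8·17 = 18.
strong-case pays cost 4 for the expert witness, so net payoff = 18 − 4 = 14.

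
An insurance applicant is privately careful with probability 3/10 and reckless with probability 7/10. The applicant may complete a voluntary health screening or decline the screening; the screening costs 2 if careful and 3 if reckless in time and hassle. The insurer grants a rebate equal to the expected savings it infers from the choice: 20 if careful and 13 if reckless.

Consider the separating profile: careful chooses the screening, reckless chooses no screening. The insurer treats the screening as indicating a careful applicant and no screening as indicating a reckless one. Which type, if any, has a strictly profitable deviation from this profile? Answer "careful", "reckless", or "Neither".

reckless

The screening pays 20; no screening pays 13.
careful: assigned the screening, nets 20 − 2 = 18; deviating to no screening nets 13.
reckless: assigned no screening, nets 13; deviating to the screening nets 20 − 3 = 17.
The reckless type gains 4 by deviating.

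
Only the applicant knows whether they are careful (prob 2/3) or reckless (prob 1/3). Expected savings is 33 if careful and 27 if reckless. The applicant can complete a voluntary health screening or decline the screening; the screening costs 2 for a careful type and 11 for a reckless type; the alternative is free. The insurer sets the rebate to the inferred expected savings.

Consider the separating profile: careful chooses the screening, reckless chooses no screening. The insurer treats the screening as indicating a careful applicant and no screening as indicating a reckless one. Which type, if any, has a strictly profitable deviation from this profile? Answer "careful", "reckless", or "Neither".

The screening pays 33; no screening pays 27.
careful: assigned the screening, nets 33 − 2 = 31; deviating to no screening nets 27.
reckless: assigned no screening, nets 27; deviating to the screening nets 33 − 11 = 22.
Both types strictly prefer their assigned action; no profitable deviation.

Neither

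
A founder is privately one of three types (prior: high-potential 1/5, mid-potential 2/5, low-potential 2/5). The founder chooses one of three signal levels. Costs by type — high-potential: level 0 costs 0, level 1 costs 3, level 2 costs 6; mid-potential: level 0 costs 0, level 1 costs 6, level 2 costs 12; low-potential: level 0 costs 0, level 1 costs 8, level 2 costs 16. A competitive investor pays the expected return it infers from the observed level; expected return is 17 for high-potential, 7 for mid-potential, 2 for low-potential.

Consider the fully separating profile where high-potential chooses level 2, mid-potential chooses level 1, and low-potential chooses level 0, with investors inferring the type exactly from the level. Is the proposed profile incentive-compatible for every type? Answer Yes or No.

No

Separating valuations: level 2 → 17, level 1 → 7, level 0 → 2.
high-potential (assigned level 2): level 0: 2 − 0 = 2; level 1: 7 − 3 = 4; level 2: 17 − 6 = 11. high-potential stays.
mid-potential (assigned level 1): level 0: 2 − 0 = 2; level 1: 7 − 6 = 1; level 2: 17 − 12 = 5. mid-potential prefers level 2.
low-potential (assigned level 0): level 0: 2 − 0 = 2; level 1: 7 − 8 = -1; level 2: 17 − 16 = 1. low-potential stays.
At least one type deviates; the separating profile fails.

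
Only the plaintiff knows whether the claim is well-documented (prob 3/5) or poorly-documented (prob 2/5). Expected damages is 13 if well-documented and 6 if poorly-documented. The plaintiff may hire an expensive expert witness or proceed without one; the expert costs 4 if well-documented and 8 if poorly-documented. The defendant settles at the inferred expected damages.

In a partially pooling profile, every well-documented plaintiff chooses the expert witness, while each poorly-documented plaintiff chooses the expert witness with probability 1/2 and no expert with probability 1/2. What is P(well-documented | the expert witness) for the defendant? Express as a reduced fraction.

3/4

P(the expert witness) = (3/5)·1 + (2/5)·(1/2) = 4/5.
By Bayes' rule, P(well-documented | the expert witness) = (3/5) / (4/5) = 3/4.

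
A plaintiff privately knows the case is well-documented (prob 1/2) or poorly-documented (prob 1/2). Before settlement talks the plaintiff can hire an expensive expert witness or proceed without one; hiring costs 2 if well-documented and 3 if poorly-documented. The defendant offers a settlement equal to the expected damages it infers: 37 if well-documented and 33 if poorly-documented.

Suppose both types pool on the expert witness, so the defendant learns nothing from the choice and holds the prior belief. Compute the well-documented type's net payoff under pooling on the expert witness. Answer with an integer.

33

Pooled settlement = 1/2·37 + 1/2·33 = 35.
well-documented pays cost 2 for the expert witness, so net payoff = 35 − 2 = 33.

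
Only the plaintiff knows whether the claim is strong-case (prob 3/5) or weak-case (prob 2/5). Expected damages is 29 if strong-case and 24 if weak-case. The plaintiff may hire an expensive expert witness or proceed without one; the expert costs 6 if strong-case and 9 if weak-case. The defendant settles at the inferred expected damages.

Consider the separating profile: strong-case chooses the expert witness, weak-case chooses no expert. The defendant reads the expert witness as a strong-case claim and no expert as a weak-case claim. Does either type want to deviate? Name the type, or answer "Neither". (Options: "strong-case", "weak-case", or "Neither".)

strong-case

The expert witness pays 29; no expert pays 24.
strong-case: assigned the expert witness, nets 29 − 6 = 23; deviating to no expert nets 24.
weak-case: assigned no expert, nets 24; deviating to the expert witness nets 29 − 9 = 20.
The strong-case type gains 1 by deviating.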